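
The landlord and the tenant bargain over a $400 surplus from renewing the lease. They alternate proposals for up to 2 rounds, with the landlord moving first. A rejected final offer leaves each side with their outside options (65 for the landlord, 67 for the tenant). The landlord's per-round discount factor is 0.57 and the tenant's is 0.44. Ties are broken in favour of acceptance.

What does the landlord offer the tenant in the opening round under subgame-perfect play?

Round 2 (the tenant proposes): the landlord gets 65 if talks fail, so the tenant offers 65 and keeps 335.
Round 1 (the landlord proposes): the tenant can get 335 next round, worth 0.44 × 335 = 147.4 now. The landlord offers 147.4 and keeps 400 − 147.4 = 252.6.

147.4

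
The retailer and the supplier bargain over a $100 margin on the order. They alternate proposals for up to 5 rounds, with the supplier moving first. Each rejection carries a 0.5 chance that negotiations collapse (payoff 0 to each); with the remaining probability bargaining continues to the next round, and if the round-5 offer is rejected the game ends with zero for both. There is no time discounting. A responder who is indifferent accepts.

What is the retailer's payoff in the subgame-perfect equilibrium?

31.25

Round 5 (the supplier proposes): rejection yields 0 for the retailer; the supplier offers 0 and keeps 100.
Round 4 (the retailer proposes): rejecting gives the supplier an expected 0.5 × 100 = 50; the retailer offers that and keeps 50.
Round 3 (the supplier proposes): rejecting gives the retailer an expected 0.5 × 50 = 25, so the supplier offers 25, keeping 75.
Round 2 (the retailer proposes): rejecting gives the supplier an expected 0.5 × 75 = 37.5. The retailer offers 37.5 and keeps 100 − 37.5 = 62.5.
Round 1 (the supplier proposes): rejecting gives the retailer an expected 0.5 × 62.5 = 31.25; the supplier offers that and keeps 68.75.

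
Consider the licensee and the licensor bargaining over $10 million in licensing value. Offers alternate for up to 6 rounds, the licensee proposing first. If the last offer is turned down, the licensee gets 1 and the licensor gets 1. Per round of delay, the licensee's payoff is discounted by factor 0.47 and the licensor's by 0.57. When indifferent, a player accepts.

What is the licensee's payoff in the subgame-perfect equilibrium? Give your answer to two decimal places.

5.80

Round 6 (the licensor proposes): the licensee gets 1 if talks fail, so the licensor offers 1 and keeps 9.
Round 5 (the licensee proposes): the licensor can get 9 next round, worth 0.57 × 9 = 5.13 now; the licensee offers that and keeps 4.87.
Round 4 (the licensor proposes): the licensee can get 4.87 next round, worth 0.47 × 4.87 = 2.2889 now; the licensor offers that and keeps 7.7111.
Round 3 (the licensee proposes): the licensor can get 7.7111 next round, worth 0.57 × 7.7111 = 4.395327 now; the licensee offers that and keeps 5.604673.
Round 2 (the licensor proposes): the licensee can get 5.604673 next round, worth 0.47 × 5.604673 = 2.63419631 now; the licensor offers that and keeps 7.36580369.
Round 1 (the licensee proposes): the licensor can get 7.36580369 next round, worth 0.57 × 7.36580369 = 4.1985081033 now; the licensee offers that and keeps 5.8014918967.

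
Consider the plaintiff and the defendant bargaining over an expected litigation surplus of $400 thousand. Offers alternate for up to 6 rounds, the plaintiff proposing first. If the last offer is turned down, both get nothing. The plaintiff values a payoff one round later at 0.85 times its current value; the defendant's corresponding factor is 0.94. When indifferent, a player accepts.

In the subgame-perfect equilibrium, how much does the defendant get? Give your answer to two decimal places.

Round 6 (the defendant proposes): rejection yields 0 for the plaintiff; the defendant offers 0 and keeps 400.
Round 5 (the plaintiff proposes): the defendant can get 400 next round, worth 0.94 × 400 = 376 now, so the plaintiff offers 376, keeping 24.
Round 4 (the defendant proposes): the plaintiff can get 24 next round, worth 0.85 × 24 = 20.4 now; the defendant offers that and keeps 379.6.
Round 3 (the plaintiff proposes): the defendant can get 379.6 next round, worth 0.94 × 379.6 = 356.824 now, so the plaintiff offers 356.824, keeping 43.176.
Round 2 (the defendant proposes): the plaintiff can get 43.176 next round, worth 0.85 × 43.176 = 36.6996 now; the defendant offers that and keeps 363.3004.
Round 1 (the plaintiff proposes): the defendant can get 363.3004 next round, worth 0.94 × 363.3004 = 341.502376 now; the plaintiff offers that and keeps 58.497624.

341.50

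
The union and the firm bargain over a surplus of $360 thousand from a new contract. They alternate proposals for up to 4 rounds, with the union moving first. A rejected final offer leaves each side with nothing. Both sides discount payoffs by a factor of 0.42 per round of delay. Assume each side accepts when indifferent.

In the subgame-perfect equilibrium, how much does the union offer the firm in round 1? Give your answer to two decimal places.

Round 4 (the firm proposes): rejection yields 0 for the union; the firm offers 0 and keeps 360.
Round 3 (the union proposes): the firm can get 360 next round, worth 0.42 × 360 = 151.2 now, so the union offers 151.2, keeping 208.8.
Round 2 (the firm proposes): the union can get 208.8 next round, worth 0.42 × 208.8 = 87.696 now, so the firm offers 87.696, keeping 272.304.
Round 1 (the union proposes): the firm can get 272.304 next round, worth 0.42 × 272.304 = 114.36768 now. The union offers 114.36768 and keeps 360 − 114.36768 = 245.63232.

114.37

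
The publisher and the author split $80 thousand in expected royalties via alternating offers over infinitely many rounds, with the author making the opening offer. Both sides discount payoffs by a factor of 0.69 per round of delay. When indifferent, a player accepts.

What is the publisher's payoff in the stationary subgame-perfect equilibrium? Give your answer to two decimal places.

Let x be the author's share when the author proposes and y be the publisher's share when the publisher proposes.
The publisher accepts iff offered ≥ 0.69·y, so x = 80 − 0.69y. Symmetrically y = 80 − 0.69x.
Substituting: x = 80 − 0.69(80 − 0.69x), giving x(1 − 0.69·0.69) = 80(1 − 0.69).
So x = 80 × 0.31 / 0.5239 ≈ 47.3373, and the publisher receives 80 − x ≈ 32.6627.

32.66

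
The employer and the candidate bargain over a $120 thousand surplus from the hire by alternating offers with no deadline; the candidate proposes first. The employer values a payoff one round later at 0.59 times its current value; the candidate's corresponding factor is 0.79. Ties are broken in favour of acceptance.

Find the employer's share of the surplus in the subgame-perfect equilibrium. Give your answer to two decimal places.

In a stationary SPE each proposer offers the other exactly their discounted continuation value.
If the candidate keeps x when proposing and the employer keeps y when proposing, then x = 120 − 0.59y and y = 120 − 0.79x.
Solving: x = 120(1 − 0.59) / (1 − 0.79·0.59) = 49.2 / 0.5339 ≈ 92.1521.
The employer gets 120 − 92.1521 ≈ 27.8479.

27.85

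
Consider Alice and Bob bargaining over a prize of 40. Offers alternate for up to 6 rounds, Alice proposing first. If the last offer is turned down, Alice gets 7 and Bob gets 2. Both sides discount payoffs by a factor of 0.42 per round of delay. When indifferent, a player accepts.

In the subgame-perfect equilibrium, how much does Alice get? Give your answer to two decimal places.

Solve by backward induction from round 6.
Round 6 (Bob proposes): Alice gets 7 if talks fail, so Bob offers 7 and keeps 33.
Round 5 (Alice proposes): Bob can get 33 next round, worth 0.42 × 33 = 13.86 now; Alice offers that and keeps 26.14.
Round 4 (Bob proposes): Alice can get 26.14 next round, worth 0.42 × 26.14 = 10.9788 now; Bob offers that and keeps 29.0212.
Round 3 (Alice proposes): Bob can get 29.0212 next round, worth 0.42 × 29.0212 = 12.188904 now. Alice offers 12.188904 and keeps 40 − 12.188904 = 27.811096.
Round 2 (Bob proposes): Alice can get 27.811096 next round, worth 0.42 × 27.811096 = 11.68066032 now, so Bob offers 11.68066032, keeping 28.31933968.
Round 1 (Alice proposes): Bob can get 28.31933968 next round, worth 0.42 × 28.31933968 = 11.8941226656 now. Alice offers 11.8941226656 and keeps 40 − 11.8941226656 = 28.1058773344.

28.11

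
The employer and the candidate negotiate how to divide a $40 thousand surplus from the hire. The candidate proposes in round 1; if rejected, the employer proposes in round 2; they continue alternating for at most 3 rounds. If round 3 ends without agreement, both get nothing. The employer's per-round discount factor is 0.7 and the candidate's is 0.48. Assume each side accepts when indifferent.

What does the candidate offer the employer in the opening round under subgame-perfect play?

14.56

Round 3 (the candidate proposes): the employer will accept anything ≥ 0, so the candidate offers 0 and keeps 40.
Round 2 (the employer proposes): the candidate can get 40 next round, worth 0.48 × 40 = 19.2 now, so the employer offers 19.2, keeping 20.8.
Round 1 (the candidate proposes): the employer can get 20.8 next round, worth 0.7 × 20.8 = 14.56 now; the candidate offers that and keeps 25.44.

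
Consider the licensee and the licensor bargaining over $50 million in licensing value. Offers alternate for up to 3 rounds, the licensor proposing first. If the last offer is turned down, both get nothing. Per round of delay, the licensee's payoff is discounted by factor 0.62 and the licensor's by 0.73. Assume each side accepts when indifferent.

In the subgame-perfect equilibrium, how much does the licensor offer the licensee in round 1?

Round 3 (the licensor proposes): the licensee will accept anything ≥ 0, so the licensor offers 0 and keeps 50.
Round 2 (the licensee proposes): the licensor can get 50 next round, worth 0.73 × 50 = 36.5 now; the licensee offers that and keeps 13.5.
Round 1 (the licensor proposes): the licensee can get 13.5 next round, worth 0.62 × 13.5 = 8.37 now; the licensor offers that and keeps 41.63.

8.37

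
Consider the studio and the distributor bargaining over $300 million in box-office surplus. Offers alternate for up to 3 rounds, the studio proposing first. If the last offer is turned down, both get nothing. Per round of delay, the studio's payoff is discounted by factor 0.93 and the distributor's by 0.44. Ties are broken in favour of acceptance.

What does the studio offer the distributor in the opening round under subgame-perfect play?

Round 3 (the studio proposes): the distributor will accept anything ≥ 0, so the studio offers 0 and keeps 300.
Round 2 (the distributor proposes): the studio can get 300 next round, worth 0.93 × 300 = 279 now; the distributor offers that and keeps 21.
Round 1 (the studio proposes): the distributor can get 21 next round, worth 0.44 × 21 = 9.24 now, so the studio offers 9.24, keeping 290.76.

9.24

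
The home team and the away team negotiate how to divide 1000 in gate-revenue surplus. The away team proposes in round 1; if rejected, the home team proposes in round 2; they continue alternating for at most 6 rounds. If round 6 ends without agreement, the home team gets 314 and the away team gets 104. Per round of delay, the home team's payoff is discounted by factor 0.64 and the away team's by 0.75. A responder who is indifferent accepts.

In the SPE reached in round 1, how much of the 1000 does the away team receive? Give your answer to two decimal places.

By backward induction:
Round 6 (the home team proposes): the away team gets 104 if talks fail, so the home team offers 104 and keeps 896.
Round 5 (the away team proposes): the home team can get 896 next round, worth 0.64 × 896 = 573.44 now. The away team offers 573.44 and keeps 1000 − 573.44 = 426.56.
Round 4 (the home team proposes): the away team can get 426.56 next round, worth 0.75 × 426.56 = 319.92 now. The home team offers 319.92 and keeps 1000 − 319.92 = 680.08.
Round 3 (the away team proposes): the home team can get 680.08 next round, worth 0.64 × 680.08 = 435.2512 now; the away team offers that and keeps 564.7488.
Round 2 (the home team proposes): the away team can get 564.7488 next round, worth 0.75 × 564.7488 = 423.5616 now, so the home team offers 423.5616, keeping 576.4384.
Round 1 (the away team proposes): the home team can get 576.4384 next round, worth 0.64 × 576.4384 = 368.920576 now, so the away team offers 368.920576, keeping 631.079424.

631.08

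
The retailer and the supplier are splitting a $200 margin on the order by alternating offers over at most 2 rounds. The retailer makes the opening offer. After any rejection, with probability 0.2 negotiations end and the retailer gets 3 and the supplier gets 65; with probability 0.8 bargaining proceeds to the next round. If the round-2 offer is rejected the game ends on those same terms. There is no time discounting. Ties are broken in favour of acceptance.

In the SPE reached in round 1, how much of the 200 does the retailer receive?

29.4

By backward induction:
Round 2 (the supplier proposes): the retailer gets 3 if talks fail, so the supplier offers 3 and keeps 197.
Round 1 (the retailer proposes): rejecting gives the supplier an expected 0.8 × 197 + 0.2 × 65 = 170.6; the retailer offers that and keeps 29.4.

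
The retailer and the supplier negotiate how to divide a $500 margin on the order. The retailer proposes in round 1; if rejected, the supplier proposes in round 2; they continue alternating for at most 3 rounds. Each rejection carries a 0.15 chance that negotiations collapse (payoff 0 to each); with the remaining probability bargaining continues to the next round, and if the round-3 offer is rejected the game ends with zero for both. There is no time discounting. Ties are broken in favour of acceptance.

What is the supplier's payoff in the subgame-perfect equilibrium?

63.75

By backward induction:
Round 3 (the retailer proposes): rejection yields 0 for the supplier; the retailer offers 0 and keeps 500.
Round 2 (the supplier proposes): rejecting gives the retailer an expected 0.85 × 500 = 425. The supplier offers 425 and keeps 500 − 425 = 75.
Round 1 (the retailer proposes): rejecting gives the supplier an expected 0.85 × 75 = 63.75. The retailer offers 63.75 and keeps 500 − 63.75 = 436.25.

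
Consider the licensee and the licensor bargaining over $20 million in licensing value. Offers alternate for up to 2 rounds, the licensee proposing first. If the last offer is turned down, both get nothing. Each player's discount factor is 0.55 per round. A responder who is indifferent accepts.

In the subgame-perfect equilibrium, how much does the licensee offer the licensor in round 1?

11

Round 2 (the licensor proposes): the licensee will accept anything ≥ 0, so the licensor offers 0 and keeps 20.
Round 1 (the licensee proposes): the licensor can get 20 next round, worth 0.55 × 20 = 11 now; the licensee offers that and keeps 9.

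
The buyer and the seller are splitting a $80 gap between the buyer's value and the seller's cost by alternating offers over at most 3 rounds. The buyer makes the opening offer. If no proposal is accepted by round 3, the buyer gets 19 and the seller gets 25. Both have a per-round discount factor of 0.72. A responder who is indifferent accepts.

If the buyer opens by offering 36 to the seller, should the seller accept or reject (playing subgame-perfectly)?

Round 3 (the buyer proposes): the seller gets 25 if talks fail, so the buyer offers 25 and keeps 55.
Round 2 (the seller proposes): the buyer can get 55 next round, worth 0.72 × 55 = 39.6 now. The seller offers 39.6 and keeps 80 − 39.6 = 40.4.
So by rejecting in round 1, the seller gets 40.4 next round, worth 0.72 × 40.4 = 29.088 now.
Offer 36 ≥ 29.088, so the seller accepts.

Accept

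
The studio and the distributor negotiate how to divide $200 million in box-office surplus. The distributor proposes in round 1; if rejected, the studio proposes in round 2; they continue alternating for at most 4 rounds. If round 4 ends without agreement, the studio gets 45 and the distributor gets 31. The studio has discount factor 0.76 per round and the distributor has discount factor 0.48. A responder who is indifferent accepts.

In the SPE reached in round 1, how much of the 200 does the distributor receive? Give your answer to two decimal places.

74.11

Round 4 (the studio proposes): the distributor gets 31 if talks fail, so the studio offers 31 and keeps 169.
Round 3 (the distributor proposes): the studio can get 169 next round, worth 0.76 × 169 = 128.44 now. The distributor offers 128.44 and keeps 200 − 128.44 = 71.56.
Round 2 (the studio proposes): the distributor can get 71.56 next round, worth 0.48 × 71.56 = 34.3488 now; the studio offers that and keeps 165.6512.
Round 1 (the distributor proposes): the studio can get 165.6512 next round, worth 0.76 × 165.6512 = 125.894912 now, so the distributor offers 125.894912, keeping 74.105088.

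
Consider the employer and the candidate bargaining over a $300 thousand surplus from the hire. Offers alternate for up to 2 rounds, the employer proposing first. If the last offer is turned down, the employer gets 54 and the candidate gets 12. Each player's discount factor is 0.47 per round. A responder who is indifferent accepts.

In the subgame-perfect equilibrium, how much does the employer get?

Round 2 (the candidate proposes): the employer gets 54 if talks fail, so the candidate offers 54 and keeps 246.
Round 1 (the employer proposes): the candidate can get 246 next round, worth 0.47 × 246 = 115.62 now. The employer offers 115.62 and keeps 300 − 115.62 = 184.38.

184.38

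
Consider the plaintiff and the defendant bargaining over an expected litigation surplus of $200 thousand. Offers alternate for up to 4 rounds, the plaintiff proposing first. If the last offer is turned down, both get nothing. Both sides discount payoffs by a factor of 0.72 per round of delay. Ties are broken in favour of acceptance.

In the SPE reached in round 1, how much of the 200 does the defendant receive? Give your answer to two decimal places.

Solve by backward induction from round 4.
Round 4 (the defendant proposes): rejection yields 0 for the plaintiff; the defendant offers 0 and keeps 200.
Round 3 (the plaintiff proposes): the defendant can get 200 next round, worth 0.72 × 200 = 144 now. The plaintiff offers 144 and keeps 200 − 144 = 56.
Round 2 (the defendant proposes): the plaintiff can get 56 next round, worth 0.72 × 56 = 40.32 now, so the defendant offers 40.32, keeping 159.68.
Round 1 (the plaintiff proposes): the defendant can get 159.68 next round, worth 0.72 × 159.68 = 114.9696 now; the plaintiff offers that and keeps 85.0304.

114.97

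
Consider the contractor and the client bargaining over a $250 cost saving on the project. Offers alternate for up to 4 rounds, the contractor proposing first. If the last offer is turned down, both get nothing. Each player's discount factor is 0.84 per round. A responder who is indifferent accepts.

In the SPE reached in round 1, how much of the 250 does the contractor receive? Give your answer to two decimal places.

68.22

Round 4 (the client proposes): the contractor will accept anything ≥ 0, so the client offers 0 and keeps 250.
Round 3 (the contractor proposes): the client can get 250 next round, worth 0.84 × 250 = 210 now, so the contractor offers 210, keeping 40.
Round 2 (the client proposes): the contractor can get 40 next round, worth 0.84 × 40 = 33.6 now, so the client offers 33.6, keeping 216.4.
Round 1 (the contractor proposes): the client can get 216.4 next round, worth 0.84 × 216.4 = 181.776 now; the contractor offers that and keeps 68.224.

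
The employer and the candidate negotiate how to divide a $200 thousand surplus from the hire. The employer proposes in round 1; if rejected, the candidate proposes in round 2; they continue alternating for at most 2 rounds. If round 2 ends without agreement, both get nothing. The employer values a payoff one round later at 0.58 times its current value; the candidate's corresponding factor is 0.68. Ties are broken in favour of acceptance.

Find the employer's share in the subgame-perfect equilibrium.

64

Round 2 (the candidate proposes): rejection yields 0 for the employer; the candidate offers 0 and keeps 200.
Round 1 (the employer proposes): the candidate can get 200 next round, worth 0.68 × 200 = 136 now. The employer offers 136 and keeps 200 − 136 = 64.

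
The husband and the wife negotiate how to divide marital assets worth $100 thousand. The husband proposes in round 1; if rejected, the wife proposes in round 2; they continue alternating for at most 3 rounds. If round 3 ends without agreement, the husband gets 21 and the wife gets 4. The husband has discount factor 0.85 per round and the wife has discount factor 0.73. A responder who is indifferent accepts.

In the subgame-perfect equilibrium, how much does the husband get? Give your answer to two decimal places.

86.57

Round 3 (the husband proposes): the wife gets 4 if talks fail, so the husband offers 4 and keeps 96.
Round 2 (the wife proposes): the husband can get 96 next round, worth 0.85 × 96 = 81.6 now. The wife offers 81.6 and keeps 100 − 81.6 = 18.4.
Round 1 (the husband proposes): the wife can get 18.4 next round, worth 0.73 × 18.4 = 13.432 now; the husband offers that and keeps 86.568.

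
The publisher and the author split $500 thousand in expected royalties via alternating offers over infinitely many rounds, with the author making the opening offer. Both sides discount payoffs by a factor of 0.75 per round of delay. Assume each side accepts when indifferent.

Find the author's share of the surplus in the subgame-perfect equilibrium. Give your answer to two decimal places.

285.71

Let x be the author's share when the author proposes and y be the publisher's share when the publisher proposes.
The publisher accepts iff offered ≥ 0.75·y, so x = 500 − 0.75y. Symmetrically y = 500 − 0.75x.
Substituting: x = 500 − 0.75(500 − 0.75x), giving x(1 − 0.75·0.75) = 500(1 − 0.75).
So x = 500 × 0.25 / 0.4375 ≈ 285.7143, and the publisher receives 500 − x ≈ 214.2857.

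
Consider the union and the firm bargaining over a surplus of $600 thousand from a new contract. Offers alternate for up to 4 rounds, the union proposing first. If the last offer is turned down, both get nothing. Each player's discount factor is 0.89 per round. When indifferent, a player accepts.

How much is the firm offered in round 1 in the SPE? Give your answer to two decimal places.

Round 4 (the firm proposes): the union will accept anything ≥ 0, so the firm offers 0 and keeps 600.
Round 3 (the union proposes): the firm can get 600 next round, worth 0.89 × 600 = 534 now; the union offers that and keeps 66.
Round 2 (the firm proposes): the union can get 66 next round, worth 0.89 × 66 = 58.74 now. The firm offers 58.74 and keeps 600 − 58.74 = 541.26.
Round 1 (the union proposes): the firm can get 541.26 next round, worth 0.89 × 541.26 = 481.7214 now. The union offers 481.7214 and keeps 600 − 481.7214 = 118.2786.

481.72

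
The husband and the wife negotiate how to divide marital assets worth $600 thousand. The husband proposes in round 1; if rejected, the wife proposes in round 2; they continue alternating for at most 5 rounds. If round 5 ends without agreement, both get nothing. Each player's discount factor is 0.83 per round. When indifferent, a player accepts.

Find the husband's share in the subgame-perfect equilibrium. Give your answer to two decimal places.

Work backward from the last round.
Round 5 (the husband proposes): the wife will accept anything ≥ 0, so the husband offers 0 and keeps 600.
Round 4 (the wife proposes): the husband can get 600 next round, worth 0.83 × 600 = 498 now; the wife offers that and keeps 102.
Round 3 (the husband proposes): the wife can get 102 next round, worth 0.83 × 102 = 84.66 now. The husband offers 84.66 and keeps 600 − 84.66 = 515.34.
Round 2 (the wife proposes): the husband can get 515.34 next round, worth 0.83 × 515.34 = 427.7322 now; the wife offers that and keeps 172.2678.
Round 1 (the husband proposes): the wife can get 172.2678 next round, worth 0.83 × 172.2678 = 142.982274 now. The husband offers 142.982274 and keeps 600 − 142.982274 = 457.017726.

457.02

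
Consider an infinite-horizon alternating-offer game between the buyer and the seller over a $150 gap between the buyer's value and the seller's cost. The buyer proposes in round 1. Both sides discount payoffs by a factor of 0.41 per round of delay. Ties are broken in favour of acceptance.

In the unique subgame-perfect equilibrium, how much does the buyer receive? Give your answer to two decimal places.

106.38

In a stationary SPE each proposer offers the other exactly their discounted continuation value.
If the buyer keeps x when proposing and the seller keeps y when proposing, then x = 150 − 0.41y and y = 150 − 0.41x.
Solving: x = 150(1 − 0.41) / (1 − 0.41·0.41) = 88.5 / 0.8319 ≈ 106.3830.
The seller gets 150 − 106.3830 ≈ 43.6170.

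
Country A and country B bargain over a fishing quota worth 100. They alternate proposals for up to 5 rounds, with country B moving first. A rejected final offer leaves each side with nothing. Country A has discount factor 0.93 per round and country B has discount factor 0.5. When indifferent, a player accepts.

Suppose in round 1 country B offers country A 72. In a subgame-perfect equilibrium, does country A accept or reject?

Accept

Round 5 (country B proposes): country A will accept anything ≥ 0, so country B offers 0 and keeps 100.
Round 4 (country A proposes): country B can get 100 next round, worth 0.5 × 100 = 50 now. Country A offers 50 and keeps 100 − 50 = 50.
Round 3 (country B proposes): country A can get 50 next round, worth 0.93 × 50 = 46.5 now, so country B offers 46.5, keeping 53.5.
Round 2 (country A proposes): country B can get 53.5 next round, worth 0.5 × 53.5 = 26.75 now. Country A offers 26.75 and keeps 100 − 26.75 = 73.25.
So by rejecting in round 1, country A gets 73.25 next round, worth 0.93 × 73.25 = 68.1225 now.
Offer 72 ≥ 68.1225, so country A accepts.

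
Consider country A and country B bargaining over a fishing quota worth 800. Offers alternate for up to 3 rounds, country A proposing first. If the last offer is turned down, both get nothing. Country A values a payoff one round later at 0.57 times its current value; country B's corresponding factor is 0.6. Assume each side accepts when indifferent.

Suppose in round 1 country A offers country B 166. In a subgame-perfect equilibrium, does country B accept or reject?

Round 3 (country A proposes): rejection yields 0 for country B; country A offers 0 and keeps 800.
Round 2 (country B proposes): country A can get 800 next round, worth 0.57 × 800 = 456 now. Country B offers 456 and keeps 800 − 456 = 344.
So by rejecting in round 1, country B gets 344 next round, worth 0.6 × 344 = 206.4 now.
Offer 166 < 206.4, so country B rejects.

Reject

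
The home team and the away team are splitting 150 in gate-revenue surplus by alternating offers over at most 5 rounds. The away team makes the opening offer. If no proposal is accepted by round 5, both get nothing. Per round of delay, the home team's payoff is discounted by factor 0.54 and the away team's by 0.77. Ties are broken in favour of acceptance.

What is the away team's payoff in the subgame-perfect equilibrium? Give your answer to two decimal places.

123.62

Round 5 (the away team proposes): the home team will accept anything ≥ 0, so the away team offers 0 and keeps 150.
Round 4 (the home team proposes): the away team can get 150 next round, worth 0.77 × 150 = 115.5 now. The home team offers 115.5 and keeps 150 − 115.5 = 34.5.
Round 3 (the away team proposes): the home team can get 34.5 next round, worth 0.54 × 34.5 = 18.63 now. The away team offers 18.63 and keeps 150 − 18.63 = 131.37.
Round 2 (the home team proposes): the away team can get 131.37 next round, worth 0.77 × 131.37 = 101.1549 now, so the home team offers 101.1549, keeping 48.8451.
Round 1 (the away team proposes): the home team can get 48.8451 next round, worth 0.54 × 48.8451 = 26.376354 now. The away team offers 26.376354 and keeps 150 − 26.376354 = 123.623646.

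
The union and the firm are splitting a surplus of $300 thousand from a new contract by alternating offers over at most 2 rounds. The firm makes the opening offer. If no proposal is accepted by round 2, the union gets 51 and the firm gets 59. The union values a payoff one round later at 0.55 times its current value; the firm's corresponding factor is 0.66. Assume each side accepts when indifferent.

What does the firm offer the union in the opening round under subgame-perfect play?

132.55

Work backward from the last round.
Round 2 (the union proposes): the firm gets 59 if talks fail, so the union offers 59 and keeps 241.
Round 1 (the firm proposes): the union can get 241 next round, worth 0.55 × 241 = 132.55 now. The firm offers 132.55 and keeps 300 − 132.55 = 167.45.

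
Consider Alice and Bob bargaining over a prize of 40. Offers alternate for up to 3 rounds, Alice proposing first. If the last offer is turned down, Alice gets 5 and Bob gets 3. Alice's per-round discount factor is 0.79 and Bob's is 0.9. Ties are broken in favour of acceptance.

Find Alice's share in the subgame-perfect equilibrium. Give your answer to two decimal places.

30.31

Round 3 (Alice proposes): Bob gets 3 if talks fail, so Alice offers 3 and keeps 37.
Round 2 (Bob proposes): Alice can get 37 next round, worth 0.79 × 37 = 29.23 now. Bob offers 29.23 and keeps 40 − 29.23 = 10.77.
Round 1 (Alice proposes): Bob can get 10.77 next round, worth 0.9 × 10.77 = 9.693 now; Alice offers that and keeps 30.307.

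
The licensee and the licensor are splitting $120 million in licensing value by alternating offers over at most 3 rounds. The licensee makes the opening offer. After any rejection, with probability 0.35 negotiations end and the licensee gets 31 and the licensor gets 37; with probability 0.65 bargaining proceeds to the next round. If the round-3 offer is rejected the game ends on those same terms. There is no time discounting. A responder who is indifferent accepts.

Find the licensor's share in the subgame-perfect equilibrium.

48.83

By backward induction:
Round 3 (the licensee proposes): the licensor gets 37 if talks fail, so the licensee offers 37 and keeps 83.
Round 2 (the licensor proposes): rejecting gives the licensee an expected 0.65 × 83 + 0.35 × 31 = 64.8. The licensor offers 64.8 and keeps 120 − 64.8 = 55.2.
Round 1 (the licensee proposes): rejecting gives the licensor an expected 0.65 × 55.2 + 0.35 × 37 = 48.83; the licensee offers that and keeps 71.17.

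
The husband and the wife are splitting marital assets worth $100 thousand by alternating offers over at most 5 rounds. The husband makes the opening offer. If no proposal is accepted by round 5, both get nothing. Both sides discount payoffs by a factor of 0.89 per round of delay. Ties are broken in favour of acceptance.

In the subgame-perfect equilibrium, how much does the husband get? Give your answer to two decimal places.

Round 5 (the husband proposes): rejection yields 0 for the wife; the husband offers 0 and keeps 100.
Round 4 (the wife proposes): the husband can get 100 next round, worth 0.89 × 100 = 89 now; the wife offers that and keeps 11.
Round 3 (the husband proposes): the wife can get 11 next round, worth 0.89 × 11 = 9.79 now, so the husband offers 9.79, keeping 90.21.
Round 2 (the wife proposes): the husband can get 90.21 next round, worth 0.89 × 90.21 = 80.2869 now; the wife offers that and keeps 19.7131.
Round 1 (the husband proposes): the wife can get 19.7131 next round, worth 0.89 × 19.7131 = 17.544659 now. The husband offers 17.544659 and keeps 100 − 17.544659 = 82.455341.

82.46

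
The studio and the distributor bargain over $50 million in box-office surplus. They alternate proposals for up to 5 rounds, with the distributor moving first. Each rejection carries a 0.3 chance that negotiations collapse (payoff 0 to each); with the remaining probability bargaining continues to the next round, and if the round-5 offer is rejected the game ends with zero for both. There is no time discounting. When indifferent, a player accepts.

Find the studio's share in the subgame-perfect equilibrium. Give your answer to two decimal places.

15.65

By backward induction:
Round 5 (the distributor proposes): the studio will accept anything ≥ 0, so the distributor offers 0 and keeps 50.
Round 4 (the studio proposes): rejecting gives the distributor an expected 0.7 × 50 = 35. The studio offers 35 and keeps 50 − 35 = 15.
Round 3 (the distributor proposes): rejecting gives the studio an expected 0.7 × 15 = 10.5. The distributor offers 10.5 and keeps 50 − 10.5 = 39.5.
Round 2 (the studio proposes): rejecting gives the distributor an expected 0.7 × 39.5 = 27.65; the studio offers that and keeps 22.35.
Round 1 (the distributor proposes): rejecting gives the studio an expected 0.7 × 22.35 = 15.645. The distributor offers 15.645 and keeps 50 − 15.645 = 34.355.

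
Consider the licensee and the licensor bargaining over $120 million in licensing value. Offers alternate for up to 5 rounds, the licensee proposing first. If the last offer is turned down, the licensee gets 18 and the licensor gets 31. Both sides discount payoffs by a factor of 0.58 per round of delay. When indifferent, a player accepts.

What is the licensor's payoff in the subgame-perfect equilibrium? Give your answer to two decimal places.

Round 5 (the licensee proposes): the licensor gets 31 if talks fail, so the licensee offers 31 and keeps 89.
Round 4 (the licensor proposes): the licensee can get 89 next round, worth 0.58 × 89 = 51.62 now. The licensor offers 51.62 and keeps 120 − 51.62 = 68.38.
Round 3 (the licensee proposes): the licensor can get 68.38 next round, worth 0.58 × 68.38 = 39.6604 now, so the licensee offers 39.6604, keeping 80.3396.
Round 2 (the licensor proposes): the licensee can get 80.3396 next round, worth 0.58 × 80.3396 = 46.596968 now; the licensor offers that and keeps 73.403032.
Round 1 (the licensee proposes): the licensor can get 73.403032 next round, worth 0.58 × 73.403032 = 42.57375856 now; the licensee offers that and keeps 77.42624144.

42.57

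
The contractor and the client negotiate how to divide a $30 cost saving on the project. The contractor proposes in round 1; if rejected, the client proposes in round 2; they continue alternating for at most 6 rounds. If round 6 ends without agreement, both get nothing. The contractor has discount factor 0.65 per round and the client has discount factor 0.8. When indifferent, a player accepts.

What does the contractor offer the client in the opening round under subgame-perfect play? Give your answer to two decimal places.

19.26

Solve by backward induction from round 6.
Round 6 (the client proposes): rejection yields 0 for the contractor; the client offers 0 and keeps 30.
Round 5 (the contractor proposes): the client can get 30 next round, worth 0.8 × 30 = 24 now, so the contractor offers 24, keeping 6.
Round 4 (the client proposes): the contractor can get 6 next round, worth 0.65 × 6 = 3.9 now; the client offers that and keeps 26.1.
Round 3 (the contractor proposes): the client can get 26.1 next round, worth 0.8 × 26.1 = 20.88 now; the contractor offers that and keeps 9.12.
Round 2 (the client proposes): the contractor can get 9.12 next round, worth 0.65 × 9.12 = 5.928 now. The client offers 5.928 and keeps 30 − 5.928 = 24.072.
Round 1 (the contractor proposes): the client can get 24.072 next round, worth 0.8 × 24.072 = 19.2576 now, so the contractor offers 19.2576, keeping 10.7424.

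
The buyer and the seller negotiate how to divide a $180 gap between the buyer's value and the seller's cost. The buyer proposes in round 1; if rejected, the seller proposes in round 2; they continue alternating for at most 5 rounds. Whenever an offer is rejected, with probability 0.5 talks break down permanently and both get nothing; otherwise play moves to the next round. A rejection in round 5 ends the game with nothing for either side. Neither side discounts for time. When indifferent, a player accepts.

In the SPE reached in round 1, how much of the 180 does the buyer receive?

By backward induction:
Round 5 (the buyer proposes): rejection yields 0 for the seller; the buyer offers 0 and keeps 180.
Round 4 (the seller proposes): rejecting gives the buyer an expected 0.5 × 180 = 90, so the seller offers 90, keeping 90.
Round 3 (the buyer proposes): rejecting gives the seller an expected 0.5 × 90 = 45. The buyer offers 45 and keeps 180 − 45 = 135.
Round 2 (the seller proposes): rejecting gives the buyer an expected 0.5 × 135 = 67.5. The seller offers 67.5 and keeps 180 − 67.5 = 112.5.
Round 1 (the buyer proposes): rejecting gives the seller an expected 0.5 × 112.5 = 56.25, so the buyer offers 56.25, keeping 123.75.

123.75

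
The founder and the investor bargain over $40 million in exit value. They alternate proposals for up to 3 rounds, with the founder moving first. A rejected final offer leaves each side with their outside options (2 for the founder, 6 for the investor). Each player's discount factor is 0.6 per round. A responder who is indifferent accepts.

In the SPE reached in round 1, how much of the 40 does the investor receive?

Round 3 (the founder proposes): the investor gets 6 if talks fail, so the founder offers 6 and keeps 34.
Round 2 (the investor proposes): the founder can get 34 next round, worth 0.6 × 34 = 20.4 now. The investor offers 20.4 and keeps 40 − 20.4 = 19.6.
Round 1 (the founder proposes): the investor can get 19.6 next round, worth 0.6 × 19.6 = 11.76 now; the founder offers that and keeps 28.24.

11.76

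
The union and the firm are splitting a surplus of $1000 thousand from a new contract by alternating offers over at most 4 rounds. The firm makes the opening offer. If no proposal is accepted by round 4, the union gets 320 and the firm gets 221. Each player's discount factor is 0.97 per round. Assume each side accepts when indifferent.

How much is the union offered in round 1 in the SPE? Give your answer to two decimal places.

Round 4 (the union proposes): the firm gets 221 if talks fail, so the union offers 221 and keeps 779.
Round 3 (the firm proposes): the union can get 779 next round, worth 0.97 × 779 = 755.63 now, so the firm offers 755.63, keeping 244.37.
Round 2 (the union proposes): the firm can get 244.37 next round, worth 0.97 × 244.37 = 237.0389 now. The union offers 237.0389 and keeps 1000 − 237.0389 = 762.9611.
Round 1 (the firm proposes): the union can get 762.9611 next round, worth 0.97 × 762.9611 = 740.072267 now; the firm offers that and keeps 259.927733.

740.07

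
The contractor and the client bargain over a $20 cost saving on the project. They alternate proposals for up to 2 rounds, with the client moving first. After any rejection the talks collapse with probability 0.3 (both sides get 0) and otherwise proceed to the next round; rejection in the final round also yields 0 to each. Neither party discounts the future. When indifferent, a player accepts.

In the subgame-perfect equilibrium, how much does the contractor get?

14

By backward induction:
Round 2 (the contractor proposes): rejection yields 0 for the client; the contractor offers 0 and keeps 20.
Round 1 (the client proposes): rejecting gives the contractor an expected 0.7 × 20 = 14; the client offers that and keeps 6.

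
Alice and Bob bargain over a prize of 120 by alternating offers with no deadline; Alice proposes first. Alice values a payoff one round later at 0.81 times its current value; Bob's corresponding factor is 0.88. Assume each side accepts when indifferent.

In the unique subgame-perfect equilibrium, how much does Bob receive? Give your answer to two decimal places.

69.86

Let x be Alice's share when Alice proposes and y be Bob's share when Bob proposes.
Bob accepts iff offered ≥ 0.88·y, so x = 120 − 0.88y. Symmetrically y = 120 − 0.81x.
Substituting: x = 120 − 0.88(120 − 0.81x), giving x(1 − 0.81·0.88) = 120(1 − 0.88).
So x = 120 × 0.12 / 0.2872 ≈ 50.1393, and Bob receives 120 − x ≈ 69.8607.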